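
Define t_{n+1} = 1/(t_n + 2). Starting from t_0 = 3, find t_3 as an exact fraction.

11/27

t_1 = 1/(3 + 2) = 1/5.
t_2 = 1/(1/5 + 2) = 5/11.
t_3 = 1/(5/11 + 2) = 11/27.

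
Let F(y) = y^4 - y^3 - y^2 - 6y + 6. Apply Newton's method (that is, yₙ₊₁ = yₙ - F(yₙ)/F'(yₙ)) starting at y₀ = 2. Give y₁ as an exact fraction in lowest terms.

F'(y) = 4y^3 - 3y^2 - 2y - 6.
F(2) = -2, F'(2) = 10, so y₁ = 2 - (-2)/10 = 11/5.

11/5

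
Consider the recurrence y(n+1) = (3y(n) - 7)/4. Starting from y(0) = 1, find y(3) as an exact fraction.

-29/8

y(1) = (3·1 - 7)/4 = -1.
y(2) = (3·(-1) - 7)/4 = -5/2.
y(3) = (3·(-5/2) - 7)/4 = -29/8.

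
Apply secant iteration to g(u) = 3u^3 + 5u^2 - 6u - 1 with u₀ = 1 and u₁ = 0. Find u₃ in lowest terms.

-4/11

g(1) = 1, g(0) = -1. u₂ = 0 - (-1)·(0 - 1)/((-1) - 1) = 1/2.
g(0) = -1, g(1/2) = -19/8. u₃ = (1/2) - (-19/8)·((1/2) - 0)/((-19/8) - (-1)) = -4/11.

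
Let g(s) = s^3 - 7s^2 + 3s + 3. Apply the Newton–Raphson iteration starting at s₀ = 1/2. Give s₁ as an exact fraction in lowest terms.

18/13

g'(s) = 3s^2 - 14s + 3.
g(1/2) = 23/8, g'(1/2) = -13/4, so s₁ = (1/2) - (23/8)/(-13/4) = 18/13.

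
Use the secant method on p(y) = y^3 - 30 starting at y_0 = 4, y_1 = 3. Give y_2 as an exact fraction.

114/37

p(4) = 34, p(3) = -3. y_2 = 3 - (-3)·(3 - 4)/((-3) - 34) = 114/37.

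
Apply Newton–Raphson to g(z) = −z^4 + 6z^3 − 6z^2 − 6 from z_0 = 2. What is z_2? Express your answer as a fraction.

g'(z) = −4z^3 + 18z^2 − 12z.
g(2) = 2, g'(2) = 16, so z_1 = 2 − 2/16 = 15/8.
g(15/8) = 399/4096, g'(15/8) = 1845/128, so z_2 = (15/8) − (399/4096)/(1845/128) = 36767/19680.

36767/19680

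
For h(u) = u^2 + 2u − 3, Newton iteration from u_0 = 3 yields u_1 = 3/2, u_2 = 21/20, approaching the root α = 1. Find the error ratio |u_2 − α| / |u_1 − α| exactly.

u_1 − α = 3/2 − 1 = 1/2, so |u_1 − α| = 1/2.
u_2 − α = 21/20 − 1 = 1/20, so |u_2 − α| = 1/20.
Ratio = (1/20) / (1/2) = 1/10.

1/10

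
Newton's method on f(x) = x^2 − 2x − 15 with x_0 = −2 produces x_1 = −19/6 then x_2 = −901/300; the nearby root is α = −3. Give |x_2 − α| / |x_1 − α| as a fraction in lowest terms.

1/50

x_1 − α = −19/6 − (−3) = −19/6 + 3 = −1/6, so |x_1 − α| = 1/6.
x_2 − α = −901/300 − (−3) = −901/300 + 3 = −1/300, so |x_2 − α| = 1/300.
Ratio = (1/300) / (1/6) = 1/50.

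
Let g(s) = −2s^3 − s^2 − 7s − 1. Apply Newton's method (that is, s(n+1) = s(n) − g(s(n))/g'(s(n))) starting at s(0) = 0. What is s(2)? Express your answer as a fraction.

−68/469

g'(s) = −6s^2 − 2s − 7.
g(0) = −1, g'(0) = −7, so s(1) = 0 − (−1)/(−7) = −1/7.
g(−1/7) = −5/343, g'(−1/7) = −335/49, so s(2) = (−1/7) − (−5/343)/(−335/49) = −68/469.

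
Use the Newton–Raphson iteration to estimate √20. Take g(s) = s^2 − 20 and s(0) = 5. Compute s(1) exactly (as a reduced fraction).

9/2

g'(s) = 2s.
g(5) = 5, g'(5) = 10, so s(1) = 5 − 5/10 = 9/2.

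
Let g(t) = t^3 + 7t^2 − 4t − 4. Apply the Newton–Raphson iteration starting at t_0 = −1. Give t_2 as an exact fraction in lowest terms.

g'(t) = 3t^2 + 14t − 4.
g(−1) = 6, g'(−1) = −15, so t_1 = (−1) − 6/(−15) = −3/5.
g(−3/5) = 88/125, g'(−3/5) = −283/25, so t_2 = (−3/5) − (88/125)/(−283/25) = −761/1415.

−761/1415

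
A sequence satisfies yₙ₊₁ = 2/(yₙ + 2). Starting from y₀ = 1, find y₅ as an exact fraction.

30/41

y₁ = 2/(1 + 2) = 2/3.
y₂ = 2/(2/3 + 2) = 3/4.
y₃ = 2/(3/4 + 2) = 8/11.
y₄ = 2/(8/11 + 2) = 11/15.
y₅ = 2/(11/15 + 2) = 30/41.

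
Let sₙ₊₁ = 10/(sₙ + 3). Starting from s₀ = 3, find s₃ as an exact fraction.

35/18

s₁ = 10/(3 + 3) = 5/3.
s₂ = 10/(5/3 + 3) = 15/7.
s₃ = 10/(15/7 + 3) = 35/18.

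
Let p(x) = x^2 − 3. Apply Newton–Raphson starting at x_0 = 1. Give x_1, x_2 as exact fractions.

p'(x) = 2x.
p(1) = −2, p'(1) = 2, so x_1 = 1 − (−2)/2 = 2.
p(2) = 1, p'(2) = 4, so x_2 = 2 − 1/4 = 7/4.

x_1 = 2, x_2 = 7/4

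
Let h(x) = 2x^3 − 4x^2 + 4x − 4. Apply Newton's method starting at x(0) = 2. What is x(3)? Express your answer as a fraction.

1709/1107

h'(x) = 6x^2 − 8x + 4.
h(2) = 4, h'(2) = 12, so x(1) = 2 − 4/12 = 5/3.
h(5/3) = 22/27, h'(5/3) = 22/3, so x(2) = (5/3) − (22/27)/(22/3) = 14/9.
h(14/9) = 52/729, h'(14/9) = 164/27, so x(3) = (14/9) − (52/729)/(164/27) = 1709/1107.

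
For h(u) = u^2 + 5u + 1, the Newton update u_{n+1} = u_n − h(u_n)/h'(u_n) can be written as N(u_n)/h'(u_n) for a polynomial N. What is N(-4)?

h'(u) = 2u + 5.
N(u) = u·h'(u) − h(u) = u·(2u + 5) − (u^2 + 5u + 1) = u^2 − 1.
N(-4) = 15.

15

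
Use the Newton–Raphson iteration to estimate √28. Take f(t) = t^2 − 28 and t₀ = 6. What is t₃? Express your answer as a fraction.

f'(t) = 2t.
f(6) = 8, f'(6) = 12, so t₁ = 6 − 8/12 = 16/3.
f(16/3) = 4/9, f'(16/3) = 32/3, so t₂ = (16/3) − (4/9)/(32/3) = 127/24.
f(127/24) = 1/576, f'(127/24) = 127/12, so t₃ = (127/24) − (1/576)/(127/12) = 32257/6096.

32257/6096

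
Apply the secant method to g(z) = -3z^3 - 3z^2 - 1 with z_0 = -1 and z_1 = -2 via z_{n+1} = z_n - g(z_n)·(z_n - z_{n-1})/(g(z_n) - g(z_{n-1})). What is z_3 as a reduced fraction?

g(-1) = -1, g(-2) = 11. z_2 = (-2) - 11·((-2) - (-1))/(11 - (-1)) = -13/12.
g(-2) = 11, g(-13/12) = -407/576. z_3 = (-13/12) - (-407/576)·((-13/12) - (-2))/((-407/576) - 11) = -698/613.

-698/613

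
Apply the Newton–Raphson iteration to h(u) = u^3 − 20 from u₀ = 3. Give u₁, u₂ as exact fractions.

u₁ = 74/27, u₂ = 301027/110889

h'(u) = 3u^2.
h(3) = 7, h'(3) = 27, so u₁ = 3 − 7/27 = 74/27.
h(74/27) = 11564/19683, h'(74/27) = 5476/243, so u₂ = (74/27) − (11564/19683)/(5476/243) = 301027/110889.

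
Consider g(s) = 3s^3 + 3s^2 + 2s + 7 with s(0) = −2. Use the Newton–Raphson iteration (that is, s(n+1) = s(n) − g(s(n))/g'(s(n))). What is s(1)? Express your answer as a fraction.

−43/26

g'(s) = 9s^2 + 6s + 2.
g(−2) = −9, g'(−2) = 26, so s(1) = (−2) − (−9)/26 = −43/26.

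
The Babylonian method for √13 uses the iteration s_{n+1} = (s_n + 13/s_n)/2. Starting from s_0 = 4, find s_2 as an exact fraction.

s_1 = (4 + 13/4)/2 = 29/8.
s_2 = (29/8 + 13/(29/8))/2 = 1673/464.

1673/464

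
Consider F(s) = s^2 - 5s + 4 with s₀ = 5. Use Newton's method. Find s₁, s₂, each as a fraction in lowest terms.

F'(s) = 2s - 5.
F(5) = 4, F'(5) = 5, so s₁ = 5 - 4/5 = 21/5.
F(21/5) = 16/25, F'(21/5) = 17/5, so s₂ = (21/5) - (16/25)/(17/5) = 341/85.

s₁ = 21/5, s₂ = 341/85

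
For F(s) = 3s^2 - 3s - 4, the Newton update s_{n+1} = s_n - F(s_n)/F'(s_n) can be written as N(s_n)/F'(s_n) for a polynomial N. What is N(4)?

52

F'(s) = 6s - 3.
N(s) = s·F'(s) - F(s) = s·(6s - 3) - (3s^2 - 3s - 4) = 3s^2 + 4.
N(4) = 52.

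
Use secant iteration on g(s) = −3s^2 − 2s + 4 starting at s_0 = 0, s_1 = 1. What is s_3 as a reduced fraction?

32/37

g(0) = 4, g(1) = −1. s_2 = 1 − (−1)·(1 − 0)/((−1) − 4) = 4/5.
g(1) = −1, g(4/5) = 12/25. s_3 = (4/5) − (12/25)·((4/5) − 1)/((12/25) − (−1)) = 32/37.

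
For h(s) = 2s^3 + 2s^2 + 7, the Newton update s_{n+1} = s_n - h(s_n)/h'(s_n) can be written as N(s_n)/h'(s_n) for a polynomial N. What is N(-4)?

-231

h'(s) = 6s^2 + 4s.
N(s) = s·h'(s) - h(s) = s·(6s^2 + 4s) - (2s^3 + 2s^2 + 7) = 4s^3 + 2s^2 - 7.
N(-4) = -231.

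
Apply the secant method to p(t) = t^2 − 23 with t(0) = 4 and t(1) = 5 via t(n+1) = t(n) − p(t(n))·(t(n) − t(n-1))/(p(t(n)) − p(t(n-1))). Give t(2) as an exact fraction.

43/9

p(4) = −7, p(5) = 2. t(2) = 5 − 2·(5 − 4)/(2 − (−7)) = 43/9.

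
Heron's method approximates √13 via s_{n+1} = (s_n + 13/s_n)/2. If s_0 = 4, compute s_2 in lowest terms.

s_1 = (4 + 13/4)/2 = 29/8.
s_2 = (29/8 + 13/(29/8))/2 = 1673/464.

1673/464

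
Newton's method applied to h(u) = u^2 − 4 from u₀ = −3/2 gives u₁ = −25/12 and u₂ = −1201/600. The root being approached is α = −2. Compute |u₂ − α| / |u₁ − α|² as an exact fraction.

u₁ − α = −25/12 − (−2) = −25/12 + 2 = −1/12, so |u₁ − α| = 1/12.
u₂ − α = −1201/600 − (−2) = −1201/600 + 2 = −1/600, so |u₂ − α| = 1/600.
|u₁ − α|² = 1/144.
Ratio = (1/600) / (1/144) = 6/25.

6/25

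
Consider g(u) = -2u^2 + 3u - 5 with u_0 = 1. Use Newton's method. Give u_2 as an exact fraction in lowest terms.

g'(u) = -4u + 3.
g(1) = -4, g'(1) = -1, so u_1 = 1 - (-4)/(-1) = -3.
g(-3) = -32, g'(-3) = 15, so u_2 = (-3) - (-32)/15 = -13/15.

-13/15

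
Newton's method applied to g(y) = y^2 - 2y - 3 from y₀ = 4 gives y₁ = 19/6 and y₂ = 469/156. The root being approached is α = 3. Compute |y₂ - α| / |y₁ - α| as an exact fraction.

y₁ - α = 19/6 - 3 = 1/6, so |y₁ - α| = 1/6.
y₂ - α = 469/156 - 3 = 1/156, so |y₂ - α| = 1/156.
Ratio = (1/156) / (1/6) = 1/26.

1/26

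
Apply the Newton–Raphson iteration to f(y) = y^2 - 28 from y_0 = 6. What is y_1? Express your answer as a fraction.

f'(y) = 2y.
f(6) = 8, f'(6) = 12, so y_1 = 6 - 8/12 = 16/3.

16/3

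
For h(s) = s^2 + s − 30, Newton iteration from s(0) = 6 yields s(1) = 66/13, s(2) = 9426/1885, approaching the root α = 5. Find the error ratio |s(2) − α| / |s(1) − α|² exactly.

s(1) − α = 66/13 − 5 = 1/13, so |s(1) − α| = 1/13.
s(2) − α = 9426/1885 − 5 = 1/1885, so |s(2) − α| = 1/1885.
|s(1) − α|² = 1/169.
Ratio = (1/1885) / (1/169) = 13/145.

13/145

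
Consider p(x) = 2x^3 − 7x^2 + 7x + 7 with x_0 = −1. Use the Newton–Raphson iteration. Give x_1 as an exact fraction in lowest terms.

p'(x) = 6x^2 − 14x + 7.
p(−1) = −9, p'(−1) = 27, so x_1 = (−1) − (−9)/27 = −2/3.

−2/3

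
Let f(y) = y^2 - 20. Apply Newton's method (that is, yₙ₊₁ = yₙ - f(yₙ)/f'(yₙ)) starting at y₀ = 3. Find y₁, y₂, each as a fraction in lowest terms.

y₁ = 29/6, y₂ = 1561/348

f'(y) = 2y.
f(3) = -11, f'(3) = 6, so y₁ = 3 - (-11)/6 = 29/6.
f(29/6) = 121/36, f'(29/6) = 29/3, so y₂ = (29/6) - (121/36)/(29/3) = 1561/348.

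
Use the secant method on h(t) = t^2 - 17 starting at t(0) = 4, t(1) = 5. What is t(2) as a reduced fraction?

h(4) = -1, h(5) = 8. t(2) = 5 - 8·(5 - 4)/(8 - (-1)) = 37/9.

37/9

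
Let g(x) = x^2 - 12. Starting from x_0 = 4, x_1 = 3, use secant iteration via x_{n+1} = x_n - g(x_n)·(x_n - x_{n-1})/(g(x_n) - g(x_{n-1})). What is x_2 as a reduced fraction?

g(4) = 4, g(3) = -3. x_2 = 3 - (-3)·(3 - 4)/((-3) - 4) = 24/7.

24/7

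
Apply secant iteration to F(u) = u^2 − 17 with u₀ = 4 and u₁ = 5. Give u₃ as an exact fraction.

169/41

F(4) = −1, F(5) = 8. u₂ = 5 − 8·(5 − 4)/(8 − (−1)) = 37/9.
F(5) = 8, F(37/9) = −8/81. u₃ = (37/9) − (−8/81)·((37/9) − 5)/((−8/81) − 8) = 169/41.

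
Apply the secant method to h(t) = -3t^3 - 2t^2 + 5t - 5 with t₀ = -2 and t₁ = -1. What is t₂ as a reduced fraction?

-19/10

h(-2) = 1, h(-1) = -9. t₂ = (-1) - (-9)·((-1) - (-2))/((-9) - 1) = -19/10.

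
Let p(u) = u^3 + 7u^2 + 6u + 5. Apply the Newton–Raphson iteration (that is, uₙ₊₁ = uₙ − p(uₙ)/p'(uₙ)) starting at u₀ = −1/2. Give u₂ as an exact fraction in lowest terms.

p'(u) = 3u^2 + 14u + 6.
p(−1/2) = 29/8, p'(−1/2) = −1/4, so u₁ = (−1/2) − (29/8)/(−1/4) = 14.
p(14) = 4205, p'(14) = 790, so u₂ = 14 − 4205/790 = 1371/158.

1371/158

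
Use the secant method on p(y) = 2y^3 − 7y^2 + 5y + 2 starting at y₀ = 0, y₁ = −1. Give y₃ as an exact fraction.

−163/751

p(0) = 2, p(−1) = −12. y₂ = (−1) − (−12)·((−1) − 0)/((−12) − 2) = −1/7.
p(−1) = −12, p(−1/7) = 390/343. y₃ = (−1/7) − (390/343)·((−1/7) − (−1))/((390/343) − (−12)) = −163/751.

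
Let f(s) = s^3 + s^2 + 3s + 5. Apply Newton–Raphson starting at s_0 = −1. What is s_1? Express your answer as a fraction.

−3/2

f'(s) = 3s^2 + 2s + 3.
f(−1) = 2, f'(−1) = 4, so s_1 = (−1) − 2/4 = −3/2.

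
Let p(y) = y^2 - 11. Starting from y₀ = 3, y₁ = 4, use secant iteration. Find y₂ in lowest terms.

23/7

p(3) = -2, p(4) = 5. y₂ = 4 - 5·(4 - 3)/(5 - (-2)) = 23/7.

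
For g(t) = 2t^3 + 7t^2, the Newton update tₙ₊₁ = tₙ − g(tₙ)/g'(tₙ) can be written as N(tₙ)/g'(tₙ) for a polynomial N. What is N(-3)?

g'(t) = 6t^2 + 14t.
N(t) = t·g'(t) − g(t) = t·(6t^2 + 14t) − (2t^3 + 7t^2) = 4t^3 + 7t^2.
N(-3) = −45.

−45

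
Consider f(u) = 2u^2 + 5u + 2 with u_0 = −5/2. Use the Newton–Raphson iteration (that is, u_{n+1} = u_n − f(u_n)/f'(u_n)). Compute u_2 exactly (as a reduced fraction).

−341/170

f'(u) = 4u + 5.
f(−5/2) = 2, f'(−5/2) = −5, so u_1 = (−5/2) − 2/(−5) = −21/10.
f(−21/10) = 8/25, f'(−21/10) = −17/5, so u_2 = (−21/10) − (8/25)/(−17/5) = −341/170.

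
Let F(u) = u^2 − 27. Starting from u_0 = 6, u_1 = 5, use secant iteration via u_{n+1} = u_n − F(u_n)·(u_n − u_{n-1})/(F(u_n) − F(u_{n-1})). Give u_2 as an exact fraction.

F(6) = 9, F(5) = −2. u_2 = 5 − (−2)·(5 − 6)/((−2) − 9) = 57/11.

57/11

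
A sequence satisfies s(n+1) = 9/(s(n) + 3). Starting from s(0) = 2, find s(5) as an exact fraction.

63/34

s(1) = 9/(2 + 3) = 9/5.
s(2) = 9/(9/5 + 3) = 15/8.
s(3) = 9/(15/8 + 3) = 24/13.
s(4) = 9/(24/13 + 3) = 13/7.
s(5) = 9/(13/7 + 3) = 63/34.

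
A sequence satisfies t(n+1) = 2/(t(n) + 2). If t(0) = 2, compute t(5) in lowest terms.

19/26

t(1) = 2/(2 + 2) = 1/2.
t(2) = 2/(1/2 + 2) = 4/5.
t(3) = 2/(4/5 + 2) = 5/7.
t(4) = 2/(5/7 + 2) = 14/19.
t(5) = 2/(14/19 + 2) = 19/26.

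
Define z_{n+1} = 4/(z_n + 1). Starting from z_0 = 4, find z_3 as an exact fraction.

z_1 = 4/(4 + 1) = 4/5.
z_2 = 4/(4/5 + 1) = 20/9.
z_3 = 4/(20/9 + 1) = 36/29.

36/29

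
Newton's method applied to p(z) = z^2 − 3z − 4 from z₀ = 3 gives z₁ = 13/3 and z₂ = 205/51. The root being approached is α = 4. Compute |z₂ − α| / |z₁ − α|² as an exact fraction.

z₁ − α = 13/3 − 4 = 1/3, so |z₁ − α| = 1/3.
z₂ − α = 205/51 − 4 = 1/51, so |z₂ − α| = 1/51.
|z₁ − α|² = 1/9.
Ratio = (1/51) / (1/9) = 3/17.

3/17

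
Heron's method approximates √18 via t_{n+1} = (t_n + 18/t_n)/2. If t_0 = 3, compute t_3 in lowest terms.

t_1 = (3 + 18/3)/2 = 9/2.
t_2 = (9/2 + 18/(9/2))/2 = 17/4.
t_3 = (17/4 + 18/(17/4))/2 = 577/136.

577/136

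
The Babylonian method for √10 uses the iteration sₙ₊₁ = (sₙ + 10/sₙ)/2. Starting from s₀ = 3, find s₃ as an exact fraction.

1039681/328776

s₁ = (3 + 10/3)/2 = 19/6.
s₂ = (19/6 + 10/(19/6))/2 = 721/228.
s₃ = (721/228 + 10/(721/228))/2 = 1039681/328776.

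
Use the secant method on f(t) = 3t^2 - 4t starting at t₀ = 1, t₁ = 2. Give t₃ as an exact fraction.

9/7

f(1) = -1, f(2) = 4. t₂ = 2 - 4·(2 - 1)/(4 - (-1)) = 6/5.
f(2) = 4, f(6/5) = -12/25. t₃ = (6/5) - (-12/25)·((6/5) - 2)/((-12/25) - 4) = 9/7.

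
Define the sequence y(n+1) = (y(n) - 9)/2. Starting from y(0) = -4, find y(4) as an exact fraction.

y(1) = ((-4) - 9)/2 = -13/2.
y(2) = ((-13/2) - 9)/2 = -31/4.
y(3) = ((-31/4) - 9)/2 = -67/8.
y(4) = ((-67/8) - 9)/2 = -139/16.

-139/16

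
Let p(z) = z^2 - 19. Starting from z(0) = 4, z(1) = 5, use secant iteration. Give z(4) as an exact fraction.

1591/365

p(4) = -3, p(5) = 6. z(2) = 5 - 6·(5 - 4)/(6 - (-3)) = 13/3.
p(5) = 6, p(13/3) = -2/9. z(3) = (13/3) - (-2/9)·((13/3) - 5)/((-2/9) - 6) = 61/14.
p(13/3) = -2/9, p(61/14) = -3/196. z(4) = (61/14) - (-3/196)·((61/14) - (13/3))/((-3/196) - (-2/9)) = 1591/365.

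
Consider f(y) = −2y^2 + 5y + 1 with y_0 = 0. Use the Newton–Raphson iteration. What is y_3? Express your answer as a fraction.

f'(y) = −4y + 5.
f(0) = 1, f'(0) = 5, so y_1 = 0 − 1/5 = −1/5.
f(−1/5) = −2/25, f'(−1/5) = 29/5, so y_2 = (−1/5) − (−2/25)/(29/5) = −27/145.
f(−27/145) = −8/21025, f'(−27/145) = 833/145, so y_3 = (−27/145) − (−8/21025)/(833/145) = −22483/120785.

−22483/120785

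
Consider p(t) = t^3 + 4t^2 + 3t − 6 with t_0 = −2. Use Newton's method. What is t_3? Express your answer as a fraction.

p'(t) = 3t^2 + 8t + 3.
p(−2) = −4, p'(−2) = −1, so t_1 = (−2) − (−4)/(−1) = −6.
p(−6) = −96, p'(−6) = 63, so t_2 = (−6) − (−96)/63 = −94/21.
p(−94/21) = −268288/9261, p'(−94/21) = 4013/147, so t_3 = (−94/21) − (−268288/9261)/(4013/147) = −863378/252819.

−863378/252819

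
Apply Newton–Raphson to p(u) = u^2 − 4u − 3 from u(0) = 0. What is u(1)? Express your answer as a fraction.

−3/4

p'(u) = 2u − 4.
p(0) = −3, p'(0) = −4, so u(1) = 0 − (−3)/(−4) = −3/4.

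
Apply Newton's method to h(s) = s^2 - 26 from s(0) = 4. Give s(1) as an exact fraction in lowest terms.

21/4

h'(s) = 2s.
h(4) = -10, h'(4) = 8, so s(1) = 4 - (-10)/8 = 21/4.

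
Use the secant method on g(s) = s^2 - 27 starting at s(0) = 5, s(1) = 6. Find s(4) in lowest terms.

g(5) = -2, g(6) = 9. s(2) = 6 - 9·(6 - 5)/(9 - (-2)) = 57/11.
g(6) = 9, g(57/11) = -18/121. s(3) = (57/11) - (-18/121)·((57/11) - 6)/((-18/121) - 9) = 213/41.
g(57/11) = -18/121, g(213/41) = -18/1681. s(4) = (213/41) - (-18/1681)·((213/41) - (57/11))/((-18/1681) - (-18/121)) = 1351/260.

1351/260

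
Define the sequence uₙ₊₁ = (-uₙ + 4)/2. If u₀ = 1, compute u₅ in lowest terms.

43/32

u₁ = (-1 + 4)/2 = 3/2.
u₂ = (-(3/2) + 4)/2 = 5/4.
u₃ = (-(5/4) + 4)/2 = 11/8.
u₄ = (-(11/8) + 4)/2 = 21/16.
u₅ = (-(21/16) + 4)/2 = 43/32.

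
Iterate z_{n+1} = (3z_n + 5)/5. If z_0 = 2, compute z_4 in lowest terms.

1522/625

z_1 = (3·2 + 5)/5 = 11/5.
z_2 = (3·(11/5) + 5)/5 = 58/25.
z_3 = (3·(58/25) + 5)/5 = 299/125.
z_4 = (3·(299/125) + 5)/5 = 1522/625.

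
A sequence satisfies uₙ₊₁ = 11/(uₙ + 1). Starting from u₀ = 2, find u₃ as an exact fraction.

u₁ = 11/(2 + 1) = 11/3.
u₂ = 11/(11/3 + 1) = 33/14.
u₃ = 11/(33/14 + 1) = 154/47.

154/47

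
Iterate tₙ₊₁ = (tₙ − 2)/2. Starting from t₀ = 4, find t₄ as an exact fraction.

−13/8

t₁ = (4 − 2)/2 = 1.
t₂ = (1 − 2)/2 = −1/2.
t₃ = ((−1/2) − 2)/2 = −5/4.
t₄ = ((−5/4) − 2)/2 = −13/8.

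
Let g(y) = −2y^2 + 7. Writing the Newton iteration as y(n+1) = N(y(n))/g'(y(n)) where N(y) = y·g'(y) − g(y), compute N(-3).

−25

g'(y) = −4y.
N(y) = y·g'(y) − g(y) = y·(−4y) − (−2y^2 + 7) = −2y^2 − 7.
N(-3) = −25.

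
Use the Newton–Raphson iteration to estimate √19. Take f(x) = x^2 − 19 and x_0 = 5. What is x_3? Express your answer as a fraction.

1839281/421960

f'(x) = 2x.
f(5) = 6, f'(5) = 10, so x_1 = 5 − 6/10 = 22/5.
f(22/5) = 9/25, f'(22/5) = 44/5, so x_2 = (22/5) − (9/25)/(44/5) = 959/220.
f(959/220) = 81/48400, f'(959/220) = 959/110, so x_3 = (959/220) − (81/48400)/(959/110) = 1839281/421960.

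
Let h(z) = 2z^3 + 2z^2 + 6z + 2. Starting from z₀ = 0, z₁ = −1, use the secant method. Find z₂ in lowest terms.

−1/3

h(0) = 2, h(−1) = −4. z₂ = (−1) − (−4)·((−1) − 0)/((−4) − 2) = −1/3.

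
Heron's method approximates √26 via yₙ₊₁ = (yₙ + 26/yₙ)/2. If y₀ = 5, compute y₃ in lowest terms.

54100801/10610040

y₁ = (5 + 26/5)/2 = 51/10.
y₂ = (51/10 + 26/(51/10))/2 = 5201/1020.
y₃ = (5201/1020 + 26/(5201/1020))/2 = 54100801/10610040.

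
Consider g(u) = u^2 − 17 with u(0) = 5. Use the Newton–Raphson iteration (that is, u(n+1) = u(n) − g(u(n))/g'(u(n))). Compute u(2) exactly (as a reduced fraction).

g'(u) = 2u.
g(5) = 8, g'(5) = 10, so u(1) = 5 − 8/10 = 21/5.
g(21/5) = 16/25, g'(21/5) = 42/5, so u(2) = (21/5) − (16/25)/(42/5) = 433/105.

433/105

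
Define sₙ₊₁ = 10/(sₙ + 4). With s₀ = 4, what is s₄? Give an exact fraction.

620/353

s₁ = 10/(4 + 4) = 5/4.
s₂ = 10/(5/4 + 4) = 40/21.
s₃ = 10/(40/21 + 4) = 105/62.
s₄ = 10/(105/62 + 4) = 620/353.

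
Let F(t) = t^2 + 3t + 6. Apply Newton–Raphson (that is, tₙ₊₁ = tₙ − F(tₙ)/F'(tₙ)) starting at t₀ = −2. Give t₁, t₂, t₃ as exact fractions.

F'(t) = 2t + 3.
F(−2) = 4, F'(−2) = −1, so t₁ = (−2) − 4/(−1) = 2.
F(2) = 16, F'(2) = 7, so t₂ = 2 − 16/7 = −2/7.
F(−2/7) = 256/49, F'(−2/7) = 17/7, so t₃ = (−2/7) − (256/49)/(17/7) = −290/119.

t₁ = 2, t₂ = −2/7, t₃ = −290/119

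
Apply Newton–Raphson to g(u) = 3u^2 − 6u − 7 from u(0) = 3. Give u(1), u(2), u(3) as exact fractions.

u(1) = 17/6, u(2) = 373/132, u(3) = 179785/63624

g'(u) = 6u − 6.
g(3) = 2, g'(3) = 12, so u(1) = 3 − 2/12 = 17/6.
g(17/6) = 1/12, g'(17/6) = 11, so u(2) = (17/6) − (1/12)/11 = 373/132.
g(373/132) = 1/5808, g'(373/132) = 241/22, so u(3) = (373/132) − (1/5808)/(241/22) = 179785/63624.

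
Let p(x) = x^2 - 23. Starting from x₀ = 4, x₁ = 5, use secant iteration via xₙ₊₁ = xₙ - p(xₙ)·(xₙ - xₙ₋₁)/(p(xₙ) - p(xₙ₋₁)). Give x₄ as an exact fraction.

18181/3791

p(4) = -7, p(5) = 2. x₂ = 5 - 2·(5 - 4)/(2 - (-7)) = 43/9.
p(5) = 2, p(43/9) = -14/81. x₃ = (43/9) - (-14/81)·((43/9) - 5)/((-14/81) - 2) = 211/44.
p(43/9) = -14/81, p(211/44) = -7/1936. x₄ = (211/44) - (-7/1936)·((211/44) - (43/9))/((-7/1936) - (-14/81)) = 18181/3791.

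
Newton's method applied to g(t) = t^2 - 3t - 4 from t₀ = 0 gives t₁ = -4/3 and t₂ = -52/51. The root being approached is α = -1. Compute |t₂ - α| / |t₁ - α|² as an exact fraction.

3/17

t₁ - α = -4/3 - (-1) = -4/3 + 1 = -1/3, so |t₁ - α| = 1/3.
t₂ - α = -52/51 - (-1) = -52/51 + 1 = -1/51, so |t₂ - α| = 1/51.
|t₁ - α|² = 1/9.
Ratio = (1/51) / (1/9) = 3/17.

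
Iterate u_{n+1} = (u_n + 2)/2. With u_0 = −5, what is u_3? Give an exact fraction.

9/8

u_1 = ((−5) + 2)/2 = −3/2.
u_2 = ((−3/2) + 2)/2 = 1/4.
u_3 = ((1/4) + 2)/2 = 9/8.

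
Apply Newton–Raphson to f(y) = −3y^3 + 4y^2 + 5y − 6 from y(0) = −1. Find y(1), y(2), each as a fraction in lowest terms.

f'(y) = −9y^2 + 8y + 5.
f(−1) = −4, f'(−1) = −12, so y(1) = (−1) − (−4)/(−12) = −4/3.
f(−4/3) = 14/9, f'(−4/3) = −65/3, so y(2) = (−4/3) − (14/9)/(−65/3) = −82/65.

y(1) = −4/3, y(2) = −82/65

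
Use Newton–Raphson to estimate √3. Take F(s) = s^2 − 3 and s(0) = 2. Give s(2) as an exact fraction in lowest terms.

97/56

F'(s) = 2s.
F(2) = 1, F'(2) = 4, so s(1) = 2 − 1/4 = 7/4.
F(7/4) = 1/16, F'(7/4) = 7/2, so s(2) = (7/4) − (1/16)/(7/2) = 97/56.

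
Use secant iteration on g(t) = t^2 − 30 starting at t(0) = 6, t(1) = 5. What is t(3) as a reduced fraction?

g(6) = 6, g(5) = −5. t(2) = 5 − (−5)·(5 − 6)/((−5) − 6) = 60/11.
g(5) = −5, g(60/11) = −30/121. t(3) = (60/11) − (−30/121)·((60/11) − 5)/((−30/121) − (−5)) = 126/23.

126/23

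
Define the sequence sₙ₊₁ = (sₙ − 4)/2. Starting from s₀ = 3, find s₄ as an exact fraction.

−57/16

s₁ = (3 − 4)/2 = −1/2.
s₂ = ((−1/2) − 4)/2 = −9/4.
s₃ = ((−9/4) − 4)/2 = −25/8.
s₄ = ((−25/8) − 4)/2 = −57/16.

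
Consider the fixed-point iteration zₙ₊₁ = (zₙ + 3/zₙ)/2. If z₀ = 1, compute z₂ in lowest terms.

7/4

z₁ = (1 + 3/1)/2 = 2.
z₂ = (2 + 3/2)/2 = 7/4.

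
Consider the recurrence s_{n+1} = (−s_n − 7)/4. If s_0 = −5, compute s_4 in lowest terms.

s_1 = (−(−5) − 7)/4 = −1/2.
s_2 = (−(−1/2) − 7)/4 = −13/8.
s_3 = (−(−13/8) − 7)/4 = −43/32.
s_4 = (−(−43/32) − 7)/4 = −181/128.

−181/128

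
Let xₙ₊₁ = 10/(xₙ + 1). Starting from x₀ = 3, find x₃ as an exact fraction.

x₁ = 10/(3 + 1) = 5/2.
x₂ = 10/(5/2 + 1) = 20/7.
x₃ = 10/(20/7 + 1) = 70/27.

70/27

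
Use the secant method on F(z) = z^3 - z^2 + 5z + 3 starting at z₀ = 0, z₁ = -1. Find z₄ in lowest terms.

-3247917/6258967

F(0) = 3, F(-1) = -4. z₂ = (-1) - (-4)·((-1) - 0)/((-4) - 3) = -3/7.
F(-1) = -4, F(-3/7) = 204/343. z₃ = (-3/7) - (204/343)·((-3/7) - (-1))/((204/343) - (-4)) = -99/197.
F(-3/7) = 204/343, F(-99/197) = 824568/7645373. z₄ = (-99/197) - (824568/7645373)·((-99/197) - (-3/7))/((824568/7645373) - (204/343)) = -3247917/6258967.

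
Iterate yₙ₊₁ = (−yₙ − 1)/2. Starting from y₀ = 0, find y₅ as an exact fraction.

−11/32

y₁ = (−0 − 1)/2 = −1/2.
y₂ = (−(−1/2) − 1)/2 = −1/4.
y₃ = (−(−1/4) − 1)/2 = −3/8.
y₄ = (−(−3/8) − 1)/2 = −5/16.
y₅ = (−(−5/16) − 1)/2 = −11/32.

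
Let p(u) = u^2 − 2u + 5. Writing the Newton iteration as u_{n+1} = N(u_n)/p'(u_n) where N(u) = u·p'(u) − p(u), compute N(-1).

−4

p'(u) = 2u − 2.
N(u) = u·p'(u) − p(u) = u·(2u − 2) − (u^2 − 2u + 5) = u^2 − 5.
N(-1) = −4.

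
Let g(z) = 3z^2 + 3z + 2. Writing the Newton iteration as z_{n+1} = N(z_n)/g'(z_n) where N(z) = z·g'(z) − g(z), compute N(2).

g'(z) = 6z + 3.
N(z) = z·g'(z) − g(z) = z·(6z + 3) − (3z^2 + 3z + 2) = 3z^2 − 2.
N(2) = 10.

10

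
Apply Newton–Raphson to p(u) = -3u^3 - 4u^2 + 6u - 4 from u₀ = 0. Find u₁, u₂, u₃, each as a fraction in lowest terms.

u₁ = 2/3, u₂ = -2/15, u₃ = 2218/3885

p'(u) = -9u^2 - 8u + 6.
p(0) = -4, p'(0) = 6, so u₁ = 0 - (-4)/6 = 2/3.
p(2/3) = -8/3, p'(2/3) = -10/3, so u₂ = (2/3) - (-8/3)/(-10/3) = -2/15.
p(-2/15) = -608/125, p'(-2/15) = 518/75, so u₃ = (-2/15) - (-608/125)/(518/75) = 2218/3885.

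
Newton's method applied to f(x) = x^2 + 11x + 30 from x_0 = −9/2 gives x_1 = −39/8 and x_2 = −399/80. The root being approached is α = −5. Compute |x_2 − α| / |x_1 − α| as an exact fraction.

x_1 − α = −39/8 − (−5) = −39/8 + 5 = 1/8, so |x_1 − α| = 1/8.
x_2 − α = −399/80 − (−5) = −399/80 + 5 = 1/80, so |x_2 − α| = 1/80.
Ratio = (1/80) / (1/8) = 1/10.

1/10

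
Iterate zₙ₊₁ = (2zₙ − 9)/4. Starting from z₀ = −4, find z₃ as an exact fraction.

−71/16

z₁ = (2·(−4) − 9)/4 = −17/4.
z₂ = (2·(−17/4) − 9)/4 = −35/8.
z₃ = (2·(−35/8) − 9)/4 = −71/16.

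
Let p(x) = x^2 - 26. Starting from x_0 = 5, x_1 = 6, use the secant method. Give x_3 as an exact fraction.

311/61

p(5) = -1, p(6) = 10. x_2 = 6 - 10·(6 - 5)/(10 - (-1)) = 56/11.
p(6) = 10, p(56/11) = -10/121. x_3 = (56/11) - (-10/121)·((56/11) - 6)/((-10/121) - 10) = 311/61.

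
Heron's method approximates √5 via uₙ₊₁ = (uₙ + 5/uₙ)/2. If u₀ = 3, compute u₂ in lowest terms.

u₁ = (3 + 5/3)/2 = 7/3.
u₂ = (7/3 + 5/(7/3))/2 = 47/21.

47/21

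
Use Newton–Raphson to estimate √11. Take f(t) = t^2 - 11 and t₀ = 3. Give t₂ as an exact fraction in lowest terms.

f'(t) = 2t.
f(3) = -2, f'(3) = 6, so t₁ = 3 - (-2)/6 = 10/3.
f(10/3) = 1/9, f'(10/3) = 20/3, so t₂ = (10/3) - (1/9)/(20/3) = 199/60.

199/60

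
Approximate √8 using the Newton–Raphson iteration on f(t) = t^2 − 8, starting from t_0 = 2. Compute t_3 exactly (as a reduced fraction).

577/204

f'(t) = 2t.
f(2) = −4, f'(2) = 4, so t_1 = 2 − (−4)/4 = 3.
f(3) = 1, f'(3) = 6, so t_2 = 3 − 1/6 = 17/6.
f(17/6) = 1/36, f'(17/6) = 17/3, so t_3 = (17/6) − (1/36)/(17/3) = 577/204.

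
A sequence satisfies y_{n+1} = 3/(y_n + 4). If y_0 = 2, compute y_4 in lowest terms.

42/65

y_1 = 3/(2 + 4) = 1/2.
y_2 = 3/(1/2 + 4) = 2/3.
y_3 = 3/(2/3 + 4) = 9/14.
y_4 = 3/(9/14 + 4) = 42/65.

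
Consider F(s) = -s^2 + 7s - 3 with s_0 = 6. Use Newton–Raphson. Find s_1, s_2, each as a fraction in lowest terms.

s_1 = 33/5, s_2 = 1014/155

F'(s) = -2s + 7.
F(6) = 3, F'(6) = -5, so s_1 = 6 - 3/(-5) = 33/5.
F(33/5) = -9/25, F'(33/5) = -31/5, so s_2 = (33/5) - (-9/25)/(-31/5) = 1014/155.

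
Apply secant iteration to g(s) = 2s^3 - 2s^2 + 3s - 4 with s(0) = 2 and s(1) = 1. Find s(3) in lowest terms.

772/651

g(2) = 10, g(1) = -1. s(2) = 1 - (-1)·(1 - 2)/((-1) - 10) = 12/11.
g(1) = -1, g(12/11) = -680/1331. s(3) = (12/11) - (-680/1331)·((12/11) - 1)/((-680/1331) - (-1)) = 772/651.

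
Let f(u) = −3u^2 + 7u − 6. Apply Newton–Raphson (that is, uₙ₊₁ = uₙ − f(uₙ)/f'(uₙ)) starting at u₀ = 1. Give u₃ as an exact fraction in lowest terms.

f'(u) = −6u + 7.
f(1) = −2, f'(1) = 1, so u₁ = 1 − (−2)/1 = 3.
f(3) = −12, f'(3) = −11, so u₂ = 3 − (−12)/(−11) = 21/11.
f(21/11) = −432/121, f'(21/11) = −49/11, so u₃ = (21/11) − (−432/121)/(−49/11) = 597/539.

597/539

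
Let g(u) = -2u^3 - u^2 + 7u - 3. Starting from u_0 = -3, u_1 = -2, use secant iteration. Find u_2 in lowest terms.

g(-3) = 21, g(-2) = -5. u_2 = (-2) - (-5)·((-2) - (-3))/((-5) - 21) = -57/26.

-57/26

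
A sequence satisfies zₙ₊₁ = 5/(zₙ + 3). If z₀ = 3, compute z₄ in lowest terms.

495/412

z₁ = 5/(3 + 3) = 5/6.
z₂ = 5/(5/6 + 3) = 30/23.
z₃ = 5/(30/23 + 3) = 115/99.
z₄ = 5/(115/99 + 3) = 495/412.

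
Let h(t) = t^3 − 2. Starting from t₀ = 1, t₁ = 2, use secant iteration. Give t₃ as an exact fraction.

h(1) = −1, h(2) = 6. t₂ = 2 − 6·(2 − 1)/(6 − (−1)) = 8/7.
h(2) = 6, h(8/7) = −174/343. t₃ = (8/7) − (−174/343)·((8/7) − 2)/((−174/343) − 6) = 75/62.

75/62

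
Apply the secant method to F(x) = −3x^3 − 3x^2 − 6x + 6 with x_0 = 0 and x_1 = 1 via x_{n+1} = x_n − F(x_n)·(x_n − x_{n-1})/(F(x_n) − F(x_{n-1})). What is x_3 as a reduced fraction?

13/21

F(0) = 6, F(1) = −6. x_2 = 1 − (−6)·(1 − 0)/((−6) − 6) = 1/2.
F(1) = −6, F(1/2) = 15/8. x_3 = (1/2) − (15/8)·((1/2) − 1)/((15/8) − (−6)) = 13/21.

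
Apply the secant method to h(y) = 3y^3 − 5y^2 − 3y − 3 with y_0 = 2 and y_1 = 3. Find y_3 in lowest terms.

h(2) = −5, h(3) = 24. y_2 = 3 − 24·(3 − 2)/(24 − (−5)) = 63/29.
h(3) = 24, h(63/29) = −57480/24389. y_3 = (63/29) − (−57480/24389)·((63/29) − 3)/((−57480/24389) − 24) = 2507/1116.

2507/1116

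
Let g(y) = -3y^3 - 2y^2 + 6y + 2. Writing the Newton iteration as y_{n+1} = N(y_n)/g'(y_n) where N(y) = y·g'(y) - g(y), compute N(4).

-418

g'(y) = -9y^2 - 4y + 6.
N(y) = y·g'(y) - g(y) = y·(-9y^2 - 4y + 6) - (-3y^3 - 2y^2 + 6y + 2) = -6y^3 - 2y^2 - 2.
N(4) = -418.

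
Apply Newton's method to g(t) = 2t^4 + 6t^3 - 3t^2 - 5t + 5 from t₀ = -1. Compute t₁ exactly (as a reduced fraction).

g'(t) = 8t^3 + 18t^2 - 6t - 5.
g(-1) = 3, g'(-1) = 11, so t₁ = (-1) - 3/11 = -14/11.

-14/11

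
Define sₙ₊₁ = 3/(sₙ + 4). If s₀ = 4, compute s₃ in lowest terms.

105/164

s₁ = 3/(4 + 4) = 3/8.
s₂ = 3/(3/8 + 4) = 24/35.
s₃ = 3/(24/35 + 4) = 105/164.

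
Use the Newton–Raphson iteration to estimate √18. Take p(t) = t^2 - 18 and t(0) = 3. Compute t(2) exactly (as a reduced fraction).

p'(t) = 2t.
p(3) = -9, p'(3) = 6, so t(1) = 3 - (-9)/6 = 9/2.
p(9/2) = 9/4, p'(9/2) = 9, so t(2) = (9/2) - (9/4)/9 = 17/4.

17/4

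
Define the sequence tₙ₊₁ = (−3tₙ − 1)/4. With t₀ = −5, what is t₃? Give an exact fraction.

t₁ = (−3·(−5) − 1)/4 = 7/2.
t₂ = (−3·(7/2) − 1)/4 = −23/8.
t₃ = (−3·(−23/8) − 1)/4 = 61/32.

61/32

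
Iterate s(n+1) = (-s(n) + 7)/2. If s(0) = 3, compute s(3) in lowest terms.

9/4

s(1) = (-3 + 7)/2 = 2.
s(2) = (-2 + 7)/2 = 5/2.
s(3) = (-(5/2) + 7)/2 = 9/4.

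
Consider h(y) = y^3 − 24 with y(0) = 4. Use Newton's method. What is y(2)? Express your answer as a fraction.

h'(y) = 3y^2.
h(4) = 40, h'(4) = 48, so y(1) = 4 − 40/48 = 19/6.
h(19/6) = 1675/216, h'(19/6) = 361/12, so y(2) = (19/6) − (1675/216)/(361/12) = 9451/3249.

9451/3249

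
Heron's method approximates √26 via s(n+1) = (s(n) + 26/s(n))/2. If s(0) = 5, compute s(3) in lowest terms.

s(1) = (5 + 26/5)/2 = 51/10.
s(2) = (51/10 + 26/(51/10))/2 = 5201/1020.
s(3) = (5201/1020 + 26/(5201/1020))/2 = 54100801/10610040.

54100801/10610040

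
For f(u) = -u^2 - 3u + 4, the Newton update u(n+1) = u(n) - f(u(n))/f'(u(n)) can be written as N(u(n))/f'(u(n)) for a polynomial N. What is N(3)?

-13

f'(u) = -2u - 3.
N(u) = u·f'(u) - f(u) = u·(-2u - 3) - (-u^2 - 3u + 4) = -u^2 - 4.
N(3) = -13.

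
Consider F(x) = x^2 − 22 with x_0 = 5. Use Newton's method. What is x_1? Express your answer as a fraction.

47/10

F'(x) = 2x.
F(5) = 3, F'(5) = 10, so x_1 = 5 − 3/10 = 47/10.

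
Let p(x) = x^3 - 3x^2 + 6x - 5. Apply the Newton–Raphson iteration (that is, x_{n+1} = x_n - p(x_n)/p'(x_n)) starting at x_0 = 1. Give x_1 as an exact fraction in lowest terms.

4/3

p'(x) = 3x^2 - 6x + 6.
p(1) = -1, p'(1) = 3, so x_1 = 1 - (-1)/3 = 4/3.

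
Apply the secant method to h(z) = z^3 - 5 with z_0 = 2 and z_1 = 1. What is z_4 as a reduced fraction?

h(2) = 3, h(1) = -4. z_2 = 1 - (-4)·(1 - 2)/((-4) - 3) = 11/7.
h(1) = -4, h(11/7) = -384/343. z_3 = (11/7) - (-384/343)·((11/7) - 1)/((-384/343) - (-4)) = 443/247.
h(11/7) = -384/343, h(443/247) = 11592192/15069223. z_4 = (443/247) - (11592192/15069223)·((443/247) - (11/7))/((11592192/15069223) - (-384/343)) = 14432773/8474569.

14432773/8474569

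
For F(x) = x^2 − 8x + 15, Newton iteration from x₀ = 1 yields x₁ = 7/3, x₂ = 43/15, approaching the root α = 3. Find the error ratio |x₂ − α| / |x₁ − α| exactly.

x₁ − α = 7/3 − 3 = −2/3, so |x₁ − α| = 2/3.
x₂ − α = 43/15 − 3 = −2/15, so |x₂ − α| = 2/15.
Ratio = (2/15) / (2/3) = 1/5.

1/5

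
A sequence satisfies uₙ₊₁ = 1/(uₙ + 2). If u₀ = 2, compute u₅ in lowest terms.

53/128

u₁ = 1/(2 + 2) = 1/4.
u₂ = 1/(1/4 + 2) = 4/9.
u₃ = 1/(4/9 + 2) = 9/22.
u₄ = 1/(9/22 + 2) = 22/53.
u₅ = 1/(22/53 + 2) = 53/128.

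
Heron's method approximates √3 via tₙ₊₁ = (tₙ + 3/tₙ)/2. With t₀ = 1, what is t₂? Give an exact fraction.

7/4

t₁ = (1 + 3/1)/2 = 2.
t₂ = (2 + 3/2)/2 = 7/4.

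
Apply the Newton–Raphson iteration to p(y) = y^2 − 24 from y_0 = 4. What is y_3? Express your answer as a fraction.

4801/980

p'(y) = 2y.
p(4) = −8, p'(4) = 8, so y_1 = 4 − (−8)/8 = 5.
p(5) = 1, p'(5) = 10, so y_2 = 5 − 1/10 = 49/10.
p(49/10) = 1/100, p'(49/10) = 49/5, so y_3 = (49/10) − (1/100)/(49/5) = 4801/980.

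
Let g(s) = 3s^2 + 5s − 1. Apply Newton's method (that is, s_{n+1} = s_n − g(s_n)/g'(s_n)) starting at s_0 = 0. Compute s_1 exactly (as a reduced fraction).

g'(s) = 6s + 5.
g(0) = −1, g'(0) = 5, so s_1 = 0 − (−1)/5 = 1/5.

1/5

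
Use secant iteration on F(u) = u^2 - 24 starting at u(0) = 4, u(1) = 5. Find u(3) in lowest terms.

F(4) = -8, F(5) = 1. u(2) = 5 - 1·(5 - 4)/(1 - (-8)) = 44/9.
F(5) = 1, F(44/9) = -8/81. u(3) = (44/9) - (-8/81)·((44/9) - 5)/((-8/81) - 1) = 436/89.

436/89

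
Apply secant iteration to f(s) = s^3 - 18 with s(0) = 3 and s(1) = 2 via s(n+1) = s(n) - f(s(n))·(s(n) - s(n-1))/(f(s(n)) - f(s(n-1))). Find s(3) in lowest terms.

7377/2786

f(3) = 9, f(2) = -10. s(2) = 2 - (-10)·(2 - 3)/((-10) - 9) = 48/19.
f(2) = -10, f(48/19) = -12870/6859. s(3) = (48/19) - (-12870/6859)·((48/19) - 2)/((-12870/6859) - (-10)) = 7377/2786.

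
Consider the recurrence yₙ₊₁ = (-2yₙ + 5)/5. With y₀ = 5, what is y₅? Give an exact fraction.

y₁ = (-2·5 + 5)/5 = -1.
y₂ = (-2·(-1) + 5)/5 = 7/5.
y₃ = (-2·(7/5) + 5)/5 = 11/25.
y₄ = (-2·(11/25) + 5)/5 = 103/125.
y₅ = (-2·(103/125) + 5)/5 = 419/625.

419/625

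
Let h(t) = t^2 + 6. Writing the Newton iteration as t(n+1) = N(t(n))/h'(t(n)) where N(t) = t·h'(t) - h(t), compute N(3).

3

h'(t) = 2t.
N(t) = t·h'(t) - h(t) = t·(2t) - (t^2 + 6) = t^2 - 6.
N(3) = 3.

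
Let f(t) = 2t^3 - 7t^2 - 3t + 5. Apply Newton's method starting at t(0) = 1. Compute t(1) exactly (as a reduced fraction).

f'(t) = 6t^2 - 14t - 3.
f(1) = -3, f'(1) = -11, so t(1) = 1 - (-3)/(-11) = 8/11.

8/11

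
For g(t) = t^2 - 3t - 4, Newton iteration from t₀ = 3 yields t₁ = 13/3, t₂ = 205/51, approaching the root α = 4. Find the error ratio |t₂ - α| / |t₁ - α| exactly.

t₁ - α = 13/3 - 4 = 1/3, so |t₁ - α| = 1/3.
t₂ - α = 205/51 - 4 = 1/51, so |t₂ - α| = 1/51.
Ratio = (1/51) / (1/3) = 1/17.

1/17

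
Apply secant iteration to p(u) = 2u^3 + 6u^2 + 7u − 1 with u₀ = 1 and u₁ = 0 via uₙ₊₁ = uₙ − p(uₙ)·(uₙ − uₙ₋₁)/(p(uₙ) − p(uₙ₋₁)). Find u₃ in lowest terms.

p(1) = 14, p(0) = −1. u₂ = 0 − (−1)·(0 − 1)/((−1) − 14) = 1/15.
p(0) = −1, p(1/15) = −1708/3375. u₃ = (1/15) − (−1708/3375)·((1/15) − 0)/((−1708/3375) − (−1)) = 225/1667.

225/1667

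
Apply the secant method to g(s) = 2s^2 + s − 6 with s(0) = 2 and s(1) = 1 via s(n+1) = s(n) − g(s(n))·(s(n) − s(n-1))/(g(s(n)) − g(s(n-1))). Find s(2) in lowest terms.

10/7

g(2) = 4, g(1) = −3. s(2) = 1 − (−3)·(1 − 2)/((−3) − 4) = 10/7.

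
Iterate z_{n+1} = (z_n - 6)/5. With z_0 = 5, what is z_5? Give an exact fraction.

-4681/3125

z_1 = (5 - 6)/5 = -1/5.
z_2 = ((-1/5) - 6)/5 = -31/25.
z_3 = ((-31/25) - 6)/5 = -181/125.
z_4 = ((-181/125) - 6)/5 = -931/625.
z_5 = ((-931/625) - 6)/5 = -4681/3125.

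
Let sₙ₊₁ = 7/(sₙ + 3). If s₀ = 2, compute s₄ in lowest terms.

s₁ = 7/(2 + 3) = 7/5.
s₂ = 7/(7/5 + 3) = 35/22.
s₃ = 7/(35/22 + 3) = 154/101.
s₄ = 7/(154/101 + 3) = 707/457.

707/457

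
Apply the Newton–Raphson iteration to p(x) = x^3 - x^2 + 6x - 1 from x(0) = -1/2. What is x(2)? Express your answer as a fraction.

29683/175274

p'(x) = 3x^2 - 2x + 6.
p(-1/2) = -35/8, p'(-1/2) = 31/4, so x(1) = (-1/2) - (-35/8)/(31/4) = 2/31.
p(2/31) = -18375/29791, p'(2/31) = 5654/961, so x(2) = (2/31) - (-18375/29791)/(5654/961) = 29683/175274.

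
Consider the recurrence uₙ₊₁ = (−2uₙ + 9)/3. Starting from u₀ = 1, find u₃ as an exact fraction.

u₁ = (−2·1 + 9)/3 = 7/3.
u₂ = (−2·(7/3) + 9)/3 = 13/9.
u₃ = (−2·(13/9) + 9)/3 = 55/27.

55/27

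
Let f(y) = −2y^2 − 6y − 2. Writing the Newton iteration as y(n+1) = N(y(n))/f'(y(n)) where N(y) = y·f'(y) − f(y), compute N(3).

f'(y) = −4y − 6.
N(y) = y·f'(y) − f(y) = y·(−4y − 6) − (−2y^2 − 6y − 2) = −2y^2 + 2.
N(3) = −16.

−16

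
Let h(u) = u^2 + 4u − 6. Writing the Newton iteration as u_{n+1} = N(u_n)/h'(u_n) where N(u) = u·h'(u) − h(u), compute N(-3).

15

h'(u) = 2u + 4.
N(u) = u·h'(u) − h(u) = u·(2u + 4) − (u^2 + 4u − 6) = u^2 + 6.
N(-3) = 15.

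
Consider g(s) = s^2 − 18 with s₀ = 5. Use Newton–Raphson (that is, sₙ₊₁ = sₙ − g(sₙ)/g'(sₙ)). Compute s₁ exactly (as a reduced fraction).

43/10

g'(s) = 2s.
g(5) = 7, g'(5) = 10, so s₁ = 5 − 7/10 = 43/10.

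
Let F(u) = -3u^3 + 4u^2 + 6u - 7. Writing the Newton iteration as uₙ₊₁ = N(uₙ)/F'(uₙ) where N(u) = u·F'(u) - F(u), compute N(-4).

455

F'(u) = -9u^2 + 8u + 6.
N(u) = u·F'(u) - F(u) = u·(-9u^2 + 8u + 6) - (-3u^3 + 4u^2 + 6u - 7) = -6u^3 + 4u^2 + 7.
N(-4) = 455.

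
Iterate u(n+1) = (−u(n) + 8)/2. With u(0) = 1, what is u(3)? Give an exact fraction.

23/8

u(1) = (−1 + 8)/2 = 7/2.
u(2) = (−(7/2) + 8)/2 = 9/4.
u(3) = (−(9/4) + 8)/2 = 23/8.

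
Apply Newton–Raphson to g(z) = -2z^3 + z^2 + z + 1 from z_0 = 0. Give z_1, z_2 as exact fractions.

z_1 = -1, z_2 = -4/7

g'(z) = -6z^2 + 2z + 1.
g(0) = 1, g'(0) = 1, so z_1 = 0 - 1/1 = -1.
g(-1) = 3, g'(-1) = -7, so z_2 = (-1) - 3/(-7) = -4/7.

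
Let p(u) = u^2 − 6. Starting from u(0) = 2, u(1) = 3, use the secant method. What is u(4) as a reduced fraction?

267/109

p(2) = −2, p(3) = 3. u(2) = 3 − 3·(3 − 2)/(3 − (−2)) = 12/5.
p(3) = 3, p(12/5) = −6/25. u(3) = (12/5) − (−6/25)·((12/5) − 3)/((−6/25) − 3) = 22/9.
p(12/5) = −6/25, p(22/9) = −2/81. u(4) = (22/9) − (−2/81)·((22/9) − (12/5))/((−2/81) − (−6/25)) = 267/109.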